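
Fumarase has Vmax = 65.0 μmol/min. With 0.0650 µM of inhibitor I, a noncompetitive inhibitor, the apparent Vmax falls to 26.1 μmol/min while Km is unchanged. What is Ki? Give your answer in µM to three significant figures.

Noncompetitive: Vmax,app = Vmax/α with α = 1 + [I]/Ki.
α = Vmax/Vmax,app = 65.0/26.1 = 2.490.
Since α = 1 + [I]/Ki, [I]/Ki = 2.490 − 1 = 1.490 and Ki = 0.0650/1.490 = 0.0436 µM.

0.0436 µM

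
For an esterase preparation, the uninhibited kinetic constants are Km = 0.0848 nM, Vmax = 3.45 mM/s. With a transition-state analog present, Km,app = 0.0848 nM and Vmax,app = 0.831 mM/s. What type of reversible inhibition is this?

noncompetitive

Vmax decreases (3.45 → 0.831 mM/s) while Km is unchanged — pure noncompetitive inhibition.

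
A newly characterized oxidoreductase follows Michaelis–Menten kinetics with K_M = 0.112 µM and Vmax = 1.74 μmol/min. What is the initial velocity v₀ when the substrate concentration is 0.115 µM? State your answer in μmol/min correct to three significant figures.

0.881 μmol/min

[S]/(Km+[S]) = 0.115/0.2270 = 0.5066, the fractional saturation.
v = 0.5066 × Vmax = 0.5066 × 1.74 = 0.881 μmol/min.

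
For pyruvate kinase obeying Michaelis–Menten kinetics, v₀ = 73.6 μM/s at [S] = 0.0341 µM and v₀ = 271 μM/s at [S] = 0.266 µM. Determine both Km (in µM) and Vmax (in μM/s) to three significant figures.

Km = 0.173 µM; Vmax = 447 μM/s

From v = Vmax[S]/(Km+[S]), each point gives Vmax = v(Km+[S])/[S].
Equating: 73.6(Km+0.0341)/0.0341 = 271(Km+0.266)/0.266.
2158·Km + 73.6 = 1019·Km + 271, so (2158 − 1019)·Km = 271 − 73.6.
Km = 197.4/1140 = 0.173 µM; then Vmax = 73.6(0.173+0.0341)/0.0341 = 447 μM/s.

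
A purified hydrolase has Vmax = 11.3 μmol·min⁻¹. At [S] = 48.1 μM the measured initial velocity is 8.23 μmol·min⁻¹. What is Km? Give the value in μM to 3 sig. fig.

17.9 μM

From v = Vmax[S]/(Km+[S]), Km = [S](Vmax − v)/v.
Km = 48.1 × (11.3 − 8.23) / 8.23 = 147.7/8.23 = 17.9 μM.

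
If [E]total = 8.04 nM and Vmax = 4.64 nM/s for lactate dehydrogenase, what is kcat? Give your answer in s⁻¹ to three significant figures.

kcat = Vmax/[E]total = 4.64 nM/s / 8.04 nM = 0.577 s⁻¹.

0.577 s⁻¹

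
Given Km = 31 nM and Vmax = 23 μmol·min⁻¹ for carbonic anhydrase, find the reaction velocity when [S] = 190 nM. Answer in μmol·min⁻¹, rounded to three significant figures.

19.8 μmol·min⁻¹

[S]/(Km+[S]) = 190/221.0 = 0.8597, the fractional saturation.
v = 0.8597 × Vmax = 0.8597 × 23 = 19.8 μmol·min⁻¹.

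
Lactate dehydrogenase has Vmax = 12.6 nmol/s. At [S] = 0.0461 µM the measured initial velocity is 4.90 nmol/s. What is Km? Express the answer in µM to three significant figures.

From v = Vmax[S]/(Km+[S]), Km = [S](Vmax − v)/v.
Km = 0.0461 × (12.6 − 4.90) / 4.90 = 0.3550/4.90 = 0.0724 µM.

0.0724 µM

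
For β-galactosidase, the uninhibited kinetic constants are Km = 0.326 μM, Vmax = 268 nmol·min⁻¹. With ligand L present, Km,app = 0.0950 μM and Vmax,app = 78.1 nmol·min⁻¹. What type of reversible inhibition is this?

Both Km and Vmax decrease by the same factor (~3.43-fold) — characteristic of uncompetitive inhibition.

uncompetitive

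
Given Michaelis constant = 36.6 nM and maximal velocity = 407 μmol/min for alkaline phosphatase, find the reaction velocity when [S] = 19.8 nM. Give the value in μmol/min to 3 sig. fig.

143 μmol/min

v = Vmax·[S]/(Km + [S]) = 407 × 19.8 / (36.6 + 19.8)
  = 8059 / 56.40 = 143 μmol/min.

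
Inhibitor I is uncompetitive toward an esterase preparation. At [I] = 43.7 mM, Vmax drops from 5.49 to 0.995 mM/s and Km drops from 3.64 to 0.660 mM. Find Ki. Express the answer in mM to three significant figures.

9.67 mM

Uncompetitive: Vmax,app = Vmax/α (and Km,app = Km/α) with α = 1 + [I]/Ki.
α = Vmax/Vmax,app = 5.49/0.995 = 5.518.
Since α = 1 + [I]/Ki, [I]/Ki = 5.518 − 1 = 4.518 and Ki = 43.7/4.518 = 9.67 mM.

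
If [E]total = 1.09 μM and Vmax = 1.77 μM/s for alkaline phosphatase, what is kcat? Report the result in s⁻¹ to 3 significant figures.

kcat = Vmax/[E]total = 1.77 μM/s / 1.09 μM = 1.62 s⁻¹.

1.62 s⁻¹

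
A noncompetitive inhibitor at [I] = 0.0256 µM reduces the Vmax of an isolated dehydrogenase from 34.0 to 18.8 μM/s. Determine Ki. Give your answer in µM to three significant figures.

Noncompetitive: Vmax,app = Vmax/α with α = 1 + [I]/Ki.
α = Vmax/Vmax,app = 34.0/18.8 = 1.809.
Ki = [I]/(α − 1) = 0.0256/0.8085 = 0.0317 µM.

0.0317 µM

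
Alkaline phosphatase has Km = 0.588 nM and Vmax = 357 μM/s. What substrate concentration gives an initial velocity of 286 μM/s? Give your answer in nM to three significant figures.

Rearranging v = Vmax[S]/(Km+[S]) gives [S] = Km·v/(Vmax − v).
[S] = 0.588 × 286 / (357 − 286) = 168.2/71.00 = 2.37 nM.

2.37 nM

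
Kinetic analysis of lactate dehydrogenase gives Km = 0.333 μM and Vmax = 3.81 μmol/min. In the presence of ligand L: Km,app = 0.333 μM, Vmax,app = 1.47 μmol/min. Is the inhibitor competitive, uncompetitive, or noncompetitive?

Vmax decreases (3.81 → 1.47 μmol/min) while Km is unchanged — pure noncompetitive inhibition.

noncompetitive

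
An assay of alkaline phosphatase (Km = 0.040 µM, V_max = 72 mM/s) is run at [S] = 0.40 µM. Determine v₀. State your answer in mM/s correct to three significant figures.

65.5 mM/s

v = Vmax·[S]/(Km + [S]) = 72 × 0.40 / (0.040 + 0.40)
  = 28.80 / 0.4400 = 65.5 mM/s.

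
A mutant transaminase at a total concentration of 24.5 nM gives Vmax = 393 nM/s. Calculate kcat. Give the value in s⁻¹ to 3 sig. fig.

kcat = Vmax/[E]total = 393 nM/s / 24.5 nM = 16.0 s⁻¹.

16.0 s⁻¹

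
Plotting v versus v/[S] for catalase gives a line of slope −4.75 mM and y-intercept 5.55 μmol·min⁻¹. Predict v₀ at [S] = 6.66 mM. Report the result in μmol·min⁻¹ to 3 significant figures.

3.24 μmol·min⁻¹

In the Eadie–Hofstee form v = Vmax − Km·(v/[S]), the slope is −Km and the intercept is Vmax, so Km = 4.75 mM and Vmax = 5.55 μmol·min⁻¹.
v = 5.55 × 6.66/(4.75 + 6.66) = 3.24 μmol·min⁻¹.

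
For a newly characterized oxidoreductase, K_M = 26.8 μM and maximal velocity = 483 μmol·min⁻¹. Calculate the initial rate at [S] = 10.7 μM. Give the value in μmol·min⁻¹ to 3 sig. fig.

[S]/(Km+[S]) = 10.7/37.50 = 0.2853, the fractional saturation.
v = 0.2853 × Vmax = 0.2853 × 483 = 138 μmol·min⁻¹.

138 μmol·min⁻¹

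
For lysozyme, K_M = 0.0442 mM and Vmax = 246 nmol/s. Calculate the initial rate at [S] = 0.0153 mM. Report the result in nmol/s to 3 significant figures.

v = Vmax·[S]/(Km + [S]) = 246 × 0.0153 / (0.0442 + 0.0153)
  = 3.764 / 0.05950 = 63.3 nmol/s.

63.3 nmol/s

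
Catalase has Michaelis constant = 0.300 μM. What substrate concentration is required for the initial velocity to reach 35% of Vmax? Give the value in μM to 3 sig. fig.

0.162 μM

v/Vmax = [S]/(Km+[S]) = 0.35, so [S] = Km·0.35/(1 − 0.35) = 0.300 × 0.5385.
[S] = 0.162 μM.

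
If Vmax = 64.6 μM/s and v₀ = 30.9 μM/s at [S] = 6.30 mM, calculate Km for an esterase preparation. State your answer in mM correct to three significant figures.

6.87 mM

v/Vmax = 30.9/64.6 = 0.4783 = [S]/(Km+[S]).
So Km + [S] = [S]/0.4783 = 13.17 mM, giving Km = 13.17 − 6.30 = 6.87 mM.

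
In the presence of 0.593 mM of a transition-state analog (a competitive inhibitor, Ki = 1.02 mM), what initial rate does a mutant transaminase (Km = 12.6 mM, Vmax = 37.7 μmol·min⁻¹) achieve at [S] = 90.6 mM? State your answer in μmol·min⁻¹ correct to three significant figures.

30.9 μmol·min⁻¹

With α = 1 + [I]/Ki = 1 + 0.593/1.02 = 1.581, the competitive rate law is v = Vmax[S] / (αKm + [S]).
v = 37.7×90.6 / (1.581×12.6 + 90.6) = 3416/110.5 = 30.9 μmol·min⁻¹.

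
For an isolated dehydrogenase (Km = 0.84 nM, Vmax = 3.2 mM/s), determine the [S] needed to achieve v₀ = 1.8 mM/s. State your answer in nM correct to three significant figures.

Rearranging v = Vmax[S]/(Km+[S]) gives [S] = Km·v/(Vmax − v).
[S] = 0.84 × 1.8 / (3.2 − 1.8) = 1.512/1.400 = 1.08 nM.

1.08 nM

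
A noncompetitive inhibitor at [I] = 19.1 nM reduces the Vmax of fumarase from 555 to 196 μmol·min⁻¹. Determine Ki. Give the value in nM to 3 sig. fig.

Noncompetitive: Vmax,app = Vmax/α with α = 1 + [I]/Ki.
α = Vmax/Vmax,app = 555/196 = 2.832.
Since α = 1 + [I]/Ki, [I]/Ki = 2.832 − 1 = 1.832 and Ki = 19.1/1.832 = 10.4 nM.

10.4 nM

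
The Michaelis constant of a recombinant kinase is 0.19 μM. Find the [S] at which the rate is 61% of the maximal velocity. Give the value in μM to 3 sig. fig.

v/Vmax = [S]/(Km+[S]) = 0.61, so [S] = Km·0.61/(1 − 0.61) = 0.19 × 1.564.
[S] = 0.297 μM.

0.297 μM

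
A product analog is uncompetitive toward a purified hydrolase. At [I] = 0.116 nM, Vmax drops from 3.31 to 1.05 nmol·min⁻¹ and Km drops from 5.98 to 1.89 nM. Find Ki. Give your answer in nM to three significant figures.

Uncompetitive: Vmax,app = Vmax/α (and Km,app = Km/α) with α = 1 + [I]/Ki.
α = Vmax/Vmax,app = 3.31/1.05 = 3.152.
Since α = 1 + [I]/Ki, [I]/Ki = 3.152 − 1 = 2.152 and Ki = 0.116/2.152 = 0.0539 nM.

0.0539 nM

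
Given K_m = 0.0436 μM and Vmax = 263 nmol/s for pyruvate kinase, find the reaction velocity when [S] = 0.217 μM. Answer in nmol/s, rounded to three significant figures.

[S]/(Km+[S]) = 0.217/0.2606 = 0.8327, the fractional saturation.
v = 0.8327 × Vmax = 0.8327 × 263 = 219 nmol/s.

219 nmol/s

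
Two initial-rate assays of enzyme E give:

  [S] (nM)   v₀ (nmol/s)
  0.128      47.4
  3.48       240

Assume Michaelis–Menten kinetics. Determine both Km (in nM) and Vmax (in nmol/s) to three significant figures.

In reciprocal form, 1/v = (Km/Vmax)·(1/[S]) + 1/Vmax. The two points give (1/[S], 1/v) = (7.812, 0.02110) and (0.2874, 0.004167).
Slope = (0.02110 − 0.004167)/(7.812 − 0.2874) = 0.002250; intercept = 0.02110 − 0.002250×7.812 = 0.003520.
Vmax = 1/intercept = 284 nmol/s; Km = slope × Vmax = 0.002250 × 284 = 0.639 nM.

Km = 0.639 nM; Vmax = 284 nmol/s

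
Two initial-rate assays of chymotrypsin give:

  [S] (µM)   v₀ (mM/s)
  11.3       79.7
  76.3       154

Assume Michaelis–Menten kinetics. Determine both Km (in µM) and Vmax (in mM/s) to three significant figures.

In reciprocal form, 1/v = (Km/Vmax)·(1/[S]) + 1/Vmax. The two points give (1/[S], 1/v) = (0.08850, 0.01255) and (0.01311, 0.006494).
Slope = (0.01255 − 0.006494)/(0.08850 − 0.01311) = 0.08030; intercept = 0.01255 − 0.08030×0.08850 = 0.005441.
Vmax = 1/intercept = 184 mM/s; Km = slope × Vmax = 0.08030 × 184 = 14.8 µM.

Km = 14.8 µM; Vmax = 184 mM/s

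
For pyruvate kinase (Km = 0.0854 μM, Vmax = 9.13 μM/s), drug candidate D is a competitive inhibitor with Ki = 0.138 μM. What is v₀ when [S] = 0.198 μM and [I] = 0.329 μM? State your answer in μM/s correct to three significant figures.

3.71 μM/s

α = 1 + [I]/Ki = 1 + 0.329/0.138 = 3.384.
For a competitive inhibitor, Vmax is unchanged and the apparent Km becomes α·Km: Km,app = 0.289 μM, Vmax,app = 9.13 μM/s.
v = Vmax,app·[S]/(Km,app + [S]) = 9.13 × 0.198/(0.289 + 0.198) = 3.71 μM/s.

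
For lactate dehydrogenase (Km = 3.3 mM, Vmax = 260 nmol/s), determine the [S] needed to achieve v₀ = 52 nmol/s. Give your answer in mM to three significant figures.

Rearranging v = Vmax[S]/(Km+[S]) gives [S] = Km·v/(Vmax − v).
[S] = 3.3 × 52 / (260 − 52) = 171.6/208.0 = 0.825 mM.

0.825 mM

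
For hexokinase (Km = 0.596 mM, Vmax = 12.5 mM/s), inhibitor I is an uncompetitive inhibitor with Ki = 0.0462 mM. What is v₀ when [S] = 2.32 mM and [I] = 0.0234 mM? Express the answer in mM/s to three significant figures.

7.09 mM/s

With α = 1 + [I]/Ki = 1 + 0.0234/0.0462 = 1.506, the uncompetitive rate law is v = (Vmax/α)·[S] / (Km/α + [S]).
v = (12.5/1.506)×2.32 / (0.596/1.506 + 2.32) = 19.25/2.716 = 7.09 mM/s.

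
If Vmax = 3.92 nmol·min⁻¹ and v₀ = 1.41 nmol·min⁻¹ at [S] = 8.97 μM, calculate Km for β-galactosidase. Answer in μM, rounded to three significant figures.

From v = Vmax[S]/(Km+[S]), Km = [S](Vmax − v)/v.
Km = 8.97 × (3.92 − 1.41) / 1.41 = 22.51/1.41 = 16.0 μM.

16.0 μM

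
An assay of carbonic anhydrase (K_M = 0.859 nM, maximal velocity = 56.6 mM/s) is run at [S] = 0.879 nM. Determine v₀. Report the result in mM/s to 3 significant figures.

[S]/(Km+[S]) = 0.879/1.738 = 0.5058, the fractional saturation.
v = 0.5058 × Vmax = 0.5058 × 56.6 = 28.6 mM/s.

28.6 mM/s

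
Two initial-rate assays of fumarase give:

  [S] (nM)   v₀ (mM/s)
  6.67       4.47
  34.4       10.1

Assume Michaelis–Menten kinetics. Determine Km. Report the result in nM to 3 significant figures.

From v = Vmax[S]/(Km+[S]), each point gives Vmax = v(Km+[S])/[S].
Equating: 4.47(Km+6.67)/6.67 = 10.1(Km+34.4)/34.4.
0.6702·Km + 4.47 = 0.2936·Km + 10.1, so (0.6702 − 0.2936)·Km = 10.1 − 4.47.
Km = 5.630/0.3766 = 15.0 nM; then Vmax = 4.47(15.0+6.67)/6.67 = 14.5 mM/s.

15.0 nM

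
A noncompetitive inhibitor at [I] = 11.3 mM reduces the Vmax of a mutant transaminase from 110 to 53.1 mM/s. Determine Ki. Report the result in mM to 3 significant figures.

Noncompetitive: Vmax,app = Vmax/α with α = 1 + [I]/Ki.
α = Vmax/Vmax,app = 110/53.1 = 2.072.
Since α = 1 + [I]/Ki, [I]/Ki = 2.072 − 1 = 1.072 and Ki = 11.3/1.072 = 10.5 mM.

10.5 mM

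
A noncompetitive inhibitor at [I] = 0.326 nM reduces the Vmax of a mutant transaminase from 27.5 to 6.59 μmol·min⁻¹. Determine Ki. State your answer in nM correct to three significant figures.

Noncompetitive: Vmax,app = Vmax/α with α = 1 + [I]/Ki.
α = Vmax/Vmax,app = 27.5/6.59 = 4.173.
Ki = [I]/(α − 1) = 0.326/3.173 = 0.103 nM.

0.103 nM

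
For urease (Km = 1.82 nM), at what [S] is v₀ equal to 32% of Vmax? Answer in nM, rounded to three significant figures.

0.856 nM

v/Vmax = [S]/(Km+[S]) = 0.32, so [S] = Km·0.32/(1 − 0.32) = 1.82 × 0.4706.
[S] = 0.856 nM.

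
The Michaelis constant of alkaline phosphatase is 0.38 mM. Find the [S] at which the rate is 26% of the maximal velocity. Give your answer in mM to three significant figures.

v/Vmax = [S]/(Km+[S]) = 0.26, so [S] = Km·0.26/(1 − 0.26) = 0.38 × 0.3514.
[S] = 0.134 mM.

0.134 mM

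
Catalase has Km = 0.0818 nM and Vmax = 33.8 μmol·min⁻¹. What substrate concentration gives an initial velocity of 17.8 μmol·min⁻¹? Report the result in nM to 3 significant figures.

Rearranging v = Vmax[S]/(Km+[S]) gives [S] = Km·v/(Vmax − v).
[S] = 0.0818 × 17.8 / (33.8 − 17.8) = 1.456/16.00 = 0.0910 nM.

0.0910 nM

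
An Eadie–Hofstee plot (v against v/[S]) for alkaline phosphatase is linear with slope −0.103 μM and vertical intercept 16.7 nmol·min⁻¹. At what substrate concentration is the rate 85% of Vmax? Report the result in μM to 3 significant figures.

0.584 μM

The Eadie–Hofstee slope gives Km = 0.103 μM (slope = −Km).
v/Vmax = [S]/(Km+[S]) = 0.85 ⇒ [S] = Km·0.85/(1−0.85) = 0.103 × 5.667 = 0.584 μM.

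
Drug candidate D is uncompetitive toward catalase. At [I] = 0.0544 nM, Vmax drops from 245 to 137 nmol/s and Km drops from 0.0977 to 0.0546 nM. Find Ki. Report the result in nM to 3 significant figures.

0.0690 nM

Uncompetitive: Vmax,app = Vmax/α (and Km,app = Km/α) with α = 1 + [I]/Ki.
α = Vmax/Vmax,app = 245/137 = 1.788.
Since α = 1 + [I]/Ki, [I]/Ki = 1.788 − 1 = 0.7883 and Ki = 0.0544/0.7883 = 0.0690 nM.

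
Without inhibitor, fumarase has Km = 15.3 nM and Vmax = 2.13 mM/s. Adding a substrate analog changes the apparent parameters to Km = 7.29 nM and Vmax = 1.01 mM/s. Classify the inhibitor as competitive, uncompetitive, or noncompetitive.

uncompetitive

Both Km and Vmax decrease by the same factor (~2.10-fold) — characteristic of uncompetitive inhibition.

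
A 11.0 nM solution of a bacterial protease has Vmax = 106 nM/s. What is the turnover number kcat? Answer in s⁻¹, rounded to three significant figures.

kcat = Vmax/[E]total = 106 nM/s / 11.0 nM = 9.64 s⁻¹.

9.64 s⁻¹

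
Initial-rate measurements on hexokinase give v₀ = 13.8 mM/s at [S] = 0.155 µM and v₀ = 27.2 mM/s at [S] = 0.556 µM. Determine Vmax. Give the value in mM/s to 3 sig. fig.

From v = Vmax[S]/(Km+[S]), each point gives Vmax = v(Km+[S])/[S].
Equating: 13.8(Km+0.155)/0.155 = 27.2(Km+0.556)/0.556.
89.03·Km + 13.8 = 48.92·Km + 27.2, so (89.03 − 48.92)·Km = 27.2 − 13.8.
Km = 13.40/40.11 = 0.334 µM; then Vmax = 13.8(0.334+0.155)/0.155 = 43.5 mM/s.

43.5 mM/s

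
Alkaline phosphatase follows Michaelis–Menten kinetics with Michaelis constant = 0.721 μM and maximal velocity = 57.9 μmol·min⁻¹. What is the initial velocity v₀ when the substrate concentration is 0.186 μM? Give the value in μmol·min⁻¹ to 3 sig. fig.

11.9 μmol·min⁻¹

v = Vmax·[S]/(Km + [S]) = 57.9 × 0.186 / (0.721 + 0.186)
  = 10.77 / 0.9070 = 11.9 μmol·min⁻¹.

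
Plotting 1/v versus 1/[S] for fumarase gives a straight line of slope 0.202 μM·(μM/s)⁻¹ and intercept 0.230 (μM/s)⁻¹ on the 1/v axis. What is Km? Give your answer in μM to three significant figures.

y-intercept = 1/Vmax ⇒ Vmax = 4.35 μM/s; slope = Km/Vmax ⇒ Km = slope × Vmax.
Km = 0.202 × 4.35 = 0.878 μM.

0.878 μM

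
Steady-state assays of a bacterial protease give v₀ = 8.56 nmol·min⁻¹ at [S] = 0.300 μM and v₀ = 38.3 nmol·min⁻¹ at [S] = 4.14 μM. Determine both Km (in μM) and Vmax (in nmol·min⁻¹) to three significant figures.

In reciprocal form, 1/v = (Km/Vmax)·(1/[S]) + 1/Vmax. The two points give (1/[S], 1/v) = (3.333, 0.1168) and (0.2415, 0.02611).
Slope = (0.1168 − 0.02611)/(3.333 − 0.2415) = 0.02934; intercept = 0.1168 − 0.02934×3.333 = 0.01902.
Vmax = 1/intercept = 52.6 nmol·min⁻¹; Km = slope × Vmax = 0.02934 × 52.6 = 1.54 μM.

Km = 1.54 μM; Vmax = 52.6 nmol·min⁻¹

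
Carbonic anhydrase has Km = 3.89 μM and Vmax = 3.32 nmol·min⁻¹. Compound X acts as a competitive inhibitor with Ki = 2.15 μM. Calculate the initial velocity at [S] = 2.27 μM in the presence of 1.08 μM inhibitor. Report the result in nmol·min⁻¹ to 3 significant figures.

0.929 nmol·min⁻¹

With α = 1 + [I]/Ki = 1 + 1.08/2.15 = 1.502, the competitive rate law is v = Vmax[S] / (αKm + [S]).
v = 3.32×2.27 / (1.502×3.89 + 2.27) = 7.536/8.114 = 0.929 nmol·min⁻¹.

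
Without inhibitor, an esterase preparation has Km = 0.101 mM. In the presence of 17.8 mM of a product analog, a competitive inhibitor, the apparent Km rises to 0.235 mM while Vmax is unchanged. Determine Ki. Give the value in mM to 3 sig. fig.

Competitive: Km,app = α·Km with α = 1 + [I]/Ki.
α = Km,app/Km = 0.235/0.101 = 2.327.
Since α = 1 + [I]/Ki, [I]/Ki = 2.327 − 1 = 1.327 and Ki = 17.8/1.327 = 13.4 mM.

13.4 mM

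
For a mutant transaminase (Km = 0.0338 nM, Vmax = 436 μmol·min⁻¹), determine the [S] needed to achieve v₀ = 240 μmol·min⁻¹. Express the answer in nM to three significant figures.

0.0414 nM

Rearranging v = Vmax[S]/(Km+[S]) gives [S] = Km·v/(Vmax − v).
[S] = 0.0338 × 240 / (436 − 240) = 8.112/196.0 = 0.0414 nM.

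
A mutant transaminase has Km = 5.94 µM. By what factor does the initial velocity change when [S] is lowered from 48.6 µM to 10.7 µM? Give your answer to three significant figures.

The fractional saturations are [S]/(Km+[S]) = 48.6/54.54 = 0.8911 and 10.7/16.64 = 0.6430.
v₂/v₁ is just their ratio: 0.6430/0.8911 = 0.722.

0.722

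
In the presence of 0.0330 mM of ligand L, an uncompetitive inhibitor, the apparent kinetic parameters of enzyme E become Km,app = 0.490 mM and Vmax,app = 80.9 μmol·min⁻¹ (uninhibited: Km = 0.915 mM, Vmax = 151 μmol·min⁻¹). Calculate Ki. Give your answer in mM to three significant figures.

0.0381 mM

Uncompetitive: Vmax,app = Vmax/α (and Km,app = Km/α) with α = 1 + [I]/Ki.
α = Vmax/Vmax,app = 151/80.9 = 1.867.
Ki = [I]/(α − 1) = 0.0330/0.8665 = 0.0381 mM.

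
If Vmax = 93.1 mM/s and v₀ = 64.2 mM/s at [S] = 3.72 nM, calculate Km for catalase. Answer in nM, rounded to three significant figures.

v/Vmax = 64.2/93.1 = 0.6896 = [S]/(Km+[S]).
So Km + [S] = [S]/0.6896 = 5.395 nM, giving Km = 5.395 − 3.72 = 1.67 nM.

1.67 nM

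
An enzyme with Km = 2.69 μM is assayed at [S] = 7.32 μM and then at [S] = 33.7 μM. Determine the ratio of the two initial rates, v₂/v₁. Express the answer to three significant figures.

1.27

Since Vmax cancels, v₂/v₁ = [S]₂(Km+[S]₁) / [S]₁(Km+[S]₂).
= 33.7×(2.69+7.32) / (7.32×(2.69+33.7)) = 337.3/266.4 = 1.27.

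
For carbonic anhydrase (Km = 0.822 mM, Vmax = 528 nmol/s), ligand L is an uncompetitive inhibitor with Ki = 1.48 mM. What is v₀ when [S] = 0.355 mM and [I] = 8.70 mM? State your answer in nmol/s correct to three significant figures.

57.4 nmol/s

With α = 1 + [I]/Ki = 1 + 8.70/1.48 = 6.878, the uncompetitive rate law is v = (Vmax/α)·[S] / (Km/α + [S]).
v = (528/6.878)×0.355 / (0.822/6.878 + 0.355) = 27.25/0.4745 = 57.4 nmol/s.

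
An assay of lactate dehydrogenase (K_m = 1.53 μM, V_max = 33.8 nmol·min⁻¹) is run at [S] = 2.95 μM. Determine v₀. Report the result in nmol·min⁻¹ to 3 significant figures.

v = Vmax·[S]/(Km + [S]) = 33.8 × 2.95 / (1.53 + 2.95)
  = 99.71 / 4.480 = 22.3 nmol·min⁻¹.

22.3 nmol·min⁻¹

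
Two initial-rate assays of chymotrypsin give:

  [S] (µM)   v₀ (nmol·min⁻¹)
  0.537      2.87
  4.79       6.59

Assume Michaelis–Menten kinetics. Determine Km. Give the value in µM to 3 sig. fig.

From v = Vmax[S]/(Km+[S]), each point gives Vmax = v(Km+[S])/[S].
Equating: 2.87(Km+0.537)/0.537 = 6.59(Km+4.79)/4.79.
5.345·Km + 2.87 = 1.376·Km + 6.59, so (5.345 − 1.376)·Km = 6.59 − 2.87.
Km = 3.720/3.969 = 0.937 µM; then Vmax = 2.87(0.937+0.537)/0.537 = 7.88 nmol·min⁻¹.

0.937 µM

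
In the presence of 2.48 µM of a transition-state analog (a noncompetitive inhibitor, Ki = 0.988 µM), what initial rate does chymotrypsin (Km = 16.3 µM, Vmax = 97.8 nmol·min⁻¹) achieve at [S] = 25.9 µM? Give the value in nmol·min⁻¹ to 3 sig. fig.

α = 1 + [I]/Ki = 1 + 2.48/0.988 = 3.510.
For a noncompetitive inhibitor, Vmax is reduced to Vmax/α while Km is unchanged: Km,app = 16.3 µM, Vmax,app = 27.9 nmol·min⁻¹.
v = Vmax,app·[S]/(Km,app + [S]) = 27.9 × 25.9/(16.3 + 25.9) = 17.1 nmol·min⁻¹.

17.1 nmol·min⁻¹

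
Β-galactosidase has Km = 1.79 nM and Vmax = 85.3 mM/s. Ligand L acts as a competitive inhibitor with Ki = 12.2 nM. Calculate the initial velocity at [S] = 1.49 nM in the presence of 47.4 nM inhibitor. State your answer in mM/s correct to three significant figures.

α = 1 + [I]/Ki = 1 + 47.4/12.2 = 4.885.
For a competitive inhibitor, Vmax is unchanged and the apparent Km becomes α·Km: Km,app = 8.74 nM, Vmax,app = 85.3 mM/s.
v = Vmax,app·[S]/(Km,app + [S]) = 85.3 × 1.49/(8.74 + 1.49) = 12.4 mM/s.

12.4 mM/s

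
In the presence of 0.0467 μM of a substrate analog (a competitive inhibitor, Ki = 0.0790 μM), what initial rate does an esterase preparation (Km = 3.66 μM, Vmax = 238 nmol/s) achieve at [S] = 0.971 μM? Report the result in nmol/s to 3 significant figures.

With α = 1 + [I]/Ki = 1 + 0.0467/0.0790 = 1.591, the competitive rate law is v = Vmax[S] / (αKm + [S]).
v = 238×0.971 / (1.591×3.66 + 0.971) = 231.1/6.795 = 34.0 nmol/s.

34.0 nmol/s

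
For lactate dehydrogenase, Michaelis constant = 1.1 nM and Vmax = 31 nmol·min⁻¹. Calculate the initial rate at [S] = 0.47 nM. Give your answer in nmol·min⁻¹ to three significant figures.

[S]/(Km+[S]) = 0.47/1.570 = 0.2994, the fractional saturation.
v = 0.2994 × Vmax = 0.2994 × 31 = 9.28 nmol·min⁻¹.

9.28 nmol·min⁻¹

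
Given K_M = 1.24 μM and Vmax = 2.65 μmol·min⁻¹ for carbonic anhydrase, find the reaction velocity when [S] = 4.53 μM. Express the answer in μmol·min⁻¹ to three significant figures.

[S]/(Km+[S]) = 4.53/5.770 = 0.7851, the fractional saturation.
v = 0.7851 × Vmax = 0.7851 × 2.65 = 2.08 μmol·min⁻¹.

2.08 μmol·min⁻¹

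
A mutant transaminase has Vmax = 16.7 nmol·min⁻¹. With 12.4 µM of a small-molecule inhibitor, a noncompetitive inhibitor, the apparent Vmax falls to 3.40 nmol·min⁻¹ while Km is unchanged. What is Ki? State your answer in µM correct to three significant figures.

3.17 µM

Noncompetitive: Vmax,app = Vmax/α with α = 1 + [I]/Ki.
α = Vmax/Vmax,app = 16.7/3.40 = 4.912.
Ki = [I]/(α − 1) = 12.4/3.912 = 3.17 µM.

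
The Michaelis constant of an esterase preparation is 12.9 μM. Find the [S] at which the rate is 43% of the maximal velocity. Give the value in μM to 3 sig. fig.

v/Vmax = [S]/(Km+[S]) = 0.43, so [S] = Km·0.43/(1 − 0.43) = 12.9 × 0.7544.
[S] = 9.73 μM.

9.73 μM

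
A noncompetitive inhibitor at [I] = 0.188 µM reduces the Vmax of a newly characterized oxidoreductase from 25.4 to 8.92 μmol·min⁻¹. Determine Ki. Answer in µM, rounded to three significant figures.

0.102 µM

Noncompetitive: Vmax,app = Vmax/α with α = 1 + [I]/Ki.
α = Vmax/Vmax,app = 25.4/8.92 = 2.848.
Since α = 1 + [I]/Ki, [I]/Ki = 2.848 − 1 = 1.848 and Ki = 0.188/1.848 = 0.102 µM.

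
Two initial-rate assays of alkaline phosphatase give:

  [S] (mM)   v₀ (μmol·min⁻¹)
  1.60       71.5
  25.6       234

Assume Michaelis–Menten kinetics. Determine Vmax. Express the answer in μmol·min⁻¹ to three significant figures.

In reciprocal form, 1/v = (Km/Vmax)·(1/[S]) + 1/Vmax. The two points give (1/[S], 1/v) = (0.6250, 0.01399) and (0.03906, 0.004274).
Slope = (0.01399 − 0.004274)/(0.6250 − 0.03906) = 0.01658; intercept = 0.01399 − 0.01658×0.6250 = 0.003626.
Vmax = 1/intercept = 276 μmol·min⁻¹; Km = slope × Vmax = 0.01658 × 276 = 4.57 mM.

276 μmol·min⁻¹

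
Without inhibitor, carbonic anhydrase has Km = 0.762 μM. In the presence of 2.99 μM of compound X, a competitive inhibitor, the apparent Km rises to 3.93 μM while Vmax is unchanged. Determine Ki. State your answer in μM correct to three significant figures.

0.719 μM

Competitive: Km,app = α·Km with α = 1 + [I]/Ki.
α = Km,app/Km = 3.93/0.762 = 5.157.
Ki = [I]/(α − 1) = 2.99/4.157 = 0.719 μM.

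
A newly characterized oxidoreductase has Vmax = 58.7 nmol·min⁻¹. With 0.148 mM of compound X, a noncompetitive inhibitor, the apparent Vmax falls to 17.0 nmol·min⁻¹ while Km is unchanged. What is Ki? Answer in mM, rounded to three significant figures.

Noncompetitive: Vmax,app = Vmax/α with α = 1 + [I]/Ki.
α = Vmax/Vmax,app = 58.7/17.0 = 3.453.
Since α = 1 + [I]/Ki, [I]/Ki = 3.453 − 1 = 2.453 and Ki = 0.148/2.453 = 0.0603 mM.

0.0603 mM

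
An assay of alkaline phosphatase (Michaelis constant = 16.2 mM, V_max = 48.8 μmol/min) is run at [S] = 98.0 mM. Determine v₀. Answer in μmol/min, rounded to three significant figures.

v = Vmax·[S]/(Km + [S]) = 48.8 × 98.0 / (16.2 + 98.0)
  = 4782 / 114.2 = 41.9 μmol/min.

41.9 μmol/min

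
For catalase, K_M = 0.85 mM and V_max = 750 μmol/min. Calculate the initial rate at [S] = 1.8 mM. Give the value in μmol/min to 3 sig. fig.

v = Vmax·[S]/(Km + [S]) = 750 × 1.8 / (0.85 + 1.8)
  = 1350 / 2.650 = 509 μmol/min.

509 μmol/min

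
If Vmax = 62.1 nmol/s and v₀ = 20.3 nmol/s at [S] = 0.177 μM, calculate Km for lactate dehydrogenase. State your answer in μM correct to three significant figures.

0.364 μM

v/Vmax = 20.3/62.1 = 0.3269 = [S]/(Km+[S]).
So Km + [S] = [S]/0.3269 = 0.5415 μM, giving Km = 0.5415 − 0.177 = 0.364 μM.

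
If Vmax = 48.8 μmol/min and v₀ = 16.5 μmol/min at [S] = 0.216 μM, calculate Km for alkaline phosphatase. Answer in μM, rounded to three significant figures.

From v = Vmax[S]/(Km+[S]), Km = [S](Vmax − v)/v.
Km = 0.216 × (48.8 − 16.5) / 16.5 = 6.977/16.5 = 0.423 μM.

0.423 μM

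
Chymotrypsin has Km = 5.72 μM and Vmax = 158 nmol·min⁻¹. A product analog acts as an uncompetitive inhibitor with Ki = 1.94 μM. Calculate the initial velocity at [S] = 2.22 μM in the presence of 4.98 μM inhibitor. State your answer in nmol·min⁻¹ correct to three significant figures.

25.7 nmol·min⁻¹

α = 1 + [I]/Ki = 1 + 4.98/1.94 = 3.567.
For an uncompetitive inhibitor, both parameters are divided by α, giving Vmax/α and Km/α: Km,app = 1.60 μM, Vmax,app = 44.3 nmol·min⁻¹.
v = Vmax,app·[S]/(Km,app + [S]) = 44.3 × 2.22/(1.60 + 2.22) = 25.7 nmol·min⁻¹.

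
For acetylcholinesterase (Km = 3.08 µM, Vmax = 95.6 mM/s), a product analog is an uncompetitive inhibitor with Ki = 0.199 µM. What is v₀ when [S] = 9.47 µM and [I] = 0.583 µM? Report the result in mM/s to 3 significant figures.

22.5 mM/s

α = 1 + [I]/Ki = 1 + 0.583/0.199 = 3.930.
For an uncompetitive inhibitor, both parameters are divided by α, giving Vmax/α and Km/α: Km,app = 0.784 µM, Vmax,app = 24.3 mM/s.
v = Vmax,app·[S]/(Km,app + [S]) = 24.3 × 9.47/(0.784 + 9.47) = 22.5 mM/s.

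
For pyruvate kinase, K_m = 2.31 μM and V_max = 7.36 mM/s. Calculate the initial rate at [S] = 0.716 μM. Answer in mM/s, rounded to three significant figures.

1.74 mM/s

[S]/(Km+[S]) = 0.716/3.026 = 0.2366, the fractional saturation.
v = 0.2366 × Vmax = 0.2366 × 7.36 = 1.74 mM/s.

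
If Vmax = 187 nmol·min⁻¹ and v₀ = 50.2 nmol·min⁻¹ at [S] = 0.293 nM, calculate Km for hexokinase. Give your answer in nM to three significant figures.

0.798 nM

From v = Vmax[S]/(Km+[S]), Km = [S](Vmax − v)/v.
Km = 0.293 × (187 − 50.2) / 50.2 = 40.08/50.2 = 0.798 nM.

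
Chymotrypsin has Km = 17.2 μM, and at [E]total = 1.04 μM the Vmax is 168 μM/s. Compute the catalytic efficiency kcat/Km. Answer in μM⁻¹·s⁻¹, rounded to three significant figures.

9.39 μM⁻¹·s⁻¹

kcat = Vmax/[E]total = 168/1.04 = 162 s⁻¹.
kcat/Km = 162/17.2 = 9.39 μM⁻¹·s⁻¹.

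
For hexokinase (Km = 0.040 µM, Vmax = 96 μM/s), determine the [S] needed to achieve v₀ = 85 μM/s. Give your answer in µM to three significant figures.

0.309 µM

The required fractional saturation is v/Vmax = 85/96 = 0.8854.
Then [S]/(Km+[S]) = 0.8854 ⇒ [S] = 0.040 × 0.8854/(1 − 0.8854) = 0.309 µM.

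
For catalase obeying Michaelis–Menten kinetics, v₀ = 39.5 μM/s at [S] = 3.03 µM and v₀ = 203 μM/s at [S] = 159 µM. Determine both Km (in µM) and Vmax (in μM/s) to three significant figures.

Km = 13.9 µM; Vmax = 221 μM/s

In reciprocal form, 1/v = (Km/Vmax)·(1/[S]) + 1/Vmax. The two points give (1/[S], 1/v) = (0.3300, 0.02532) and (0.006289, 0.004926).
Slope = (0.02532 − 0.004926)/(0.3300 − 0.006289) = 0.06298; intercept = 0.02532 − 0.06298×0.3300 = 0.004530.
Vmax = 1/intercept = 221 μM/s; Km = slope × Vmax = 0.06298 × 221 = 13.9 µM.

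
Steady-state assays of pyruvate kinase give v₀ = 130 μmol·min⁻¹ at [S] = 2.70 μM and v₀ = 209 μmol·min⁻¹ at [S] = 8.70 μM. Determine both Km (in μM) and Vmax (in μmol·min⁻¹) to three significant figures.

Km = 3.27 μM; Vmax = 288 μmol·min⁻¹

In reciprocal form, 1/v = (Km/Vmax)·(1/[S]) + 1/Vmax. The two points give (1/[S], 1/v) = (0.3704, 0.007692) and (0.1149, 0.004785).
Slope = (0.007692 − 0.004785)/(0.3704 − 0.1149) = 0.01138; intercept = 0.007692 − 0.01138×0.3704 = 0.003476.
Vmax = 1/intercept = 288 μmol·min⁻¹; Km = slope × Vmax = 0.01138 × 288 = 3.27 μM.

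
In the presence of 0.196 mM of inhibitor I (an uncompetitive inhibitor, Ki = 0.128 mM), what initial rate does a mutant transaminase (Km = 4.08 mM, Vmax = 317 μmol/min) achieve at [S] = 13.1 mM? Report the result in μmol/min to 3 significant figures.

112 μmol/min

α = 1 + [I]/Ki = 1 + 0.196/0.128 = 2.531.
For an uncompetitive inhibitor, both parameters are divided by α, giving Vmax/α and Km/α: Km,app = 1.61 mM, Vmax,app = 125 μmol/min.
v = Vmax,app·[S]/(Km,app + [S]) = 125 × 13.1/(1.61 + 13.1) = 112 μmol/min.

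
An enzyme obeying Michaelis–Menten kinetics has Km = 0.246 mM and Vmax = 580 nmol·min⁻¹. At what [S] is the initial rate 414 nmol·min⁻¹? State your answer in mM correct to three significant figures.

0.614 mM

Rearranging v = Vmax[S]/(Km+[S]) gives [S] = Km·v/(Vmax − v).
[S] = 0.246 × 414 / (580 − 414) = 101.8/166.0 = 0.614 mM.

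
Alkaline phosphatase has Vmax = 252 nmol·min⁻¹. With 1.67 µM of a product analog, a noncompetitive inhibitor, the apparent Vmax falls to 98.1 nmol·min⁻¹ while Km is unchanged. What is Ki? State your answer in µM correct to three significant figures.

1.06 µM

Noncompetitive: Vmax,app = Vmax/α with α = 1 + [I]/Ki.
α = Vmax/Vmax,app = 252/98.1 = 2.569.
Since α = 1 + [I]/Ki, [I]/Ki = 2.569 − 1 = 1.569 and Ki = 1.67/1.569 = 1.06 µM.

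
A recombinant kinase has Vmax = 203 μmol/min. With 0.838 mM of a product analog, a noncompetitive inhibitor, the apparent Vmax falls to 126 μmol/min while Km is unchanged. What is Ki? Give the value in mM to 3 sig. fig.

Noncompetitive: Vmax,app = Vmax/α with α = 1 + [I]/Ki.
α = Vmax/Vmax,app = 203/126 = 1.611.
Since α = 1 + [I]/Ki, [I]/Ki = 1.611 − 1 = 0.6111 and Ki = 0.838/0.6111 = 1.37 mM.

1.37 mM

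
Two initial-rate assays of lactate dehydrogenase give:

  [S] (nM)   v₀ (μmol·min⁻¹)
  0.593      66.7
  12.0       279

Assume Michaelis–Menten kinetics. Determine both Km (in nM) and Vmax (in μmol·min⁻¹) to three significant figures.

In reciprocal form, 1/v = (Km/Vmax)·(1/[S]) + 1/Vmax. The two points give (1/[S], 1/v) = (1.686, 0.01499) and (0.08333, 0.003584).
Slope = (0.01499 − 0.003584)/(1.686 − 0.08333) = 0.007117; intercept = 0.01499 − 0.007117×1.686 = 0.002991.
Vmax = 1/intercept = 334 μmol·min⁻¹; Km = slope × Vmax = 0.007117 × 334 = 2.38 nM.

Km = 2.38 nM; Vmax = 334 μmol·min⁻¹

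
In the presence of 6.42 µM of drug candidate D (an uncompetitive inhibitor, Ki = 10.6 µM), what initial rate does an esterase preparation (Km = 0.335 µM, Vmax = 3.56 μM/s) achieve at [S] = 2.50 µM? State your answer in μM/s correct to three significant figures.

α = 1 + [I]/Ki = 1 + 6.42/10.6 = 1.606.
For an uncompetitive inhibitor, both parameters are divided by α, giving Vmax/α and Km/α: Km,app = 0.209 µM, Vmax,app = 2.22 μM/s.
v = Vmax,app·[S]/(Km,app + [S]) = 2.22 × 2.50/(0.209 + 2.50) = 2.05 μM/s.

2.05 μM/s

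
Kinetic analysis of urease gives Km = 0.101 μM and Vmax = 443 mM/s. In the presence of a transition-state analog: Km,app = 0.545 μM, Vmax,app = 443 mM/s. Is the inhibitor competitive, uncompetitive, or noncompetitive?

Km increases (0.101 → 0.545 μM) while Vmax is unchanged — the hallmark of competitive inhibition.

competitive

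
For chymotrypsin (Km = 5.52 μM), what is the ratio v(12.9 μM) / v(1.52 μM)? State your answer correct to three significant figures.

3.24

The fractional saturations are [S]/(Km+[S]) = 1.52/7.040 = 0.2159 and 12.9/18.42 = 0.7003.
v₂/v₁ is just their ratio: 0.7003/0.2159 = 3.24.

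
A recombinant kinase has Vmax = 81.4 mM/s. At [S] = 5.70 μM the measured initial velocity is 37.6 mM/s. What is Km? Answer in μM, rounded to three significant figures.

From v = Vmax[S]/(Km+[S]), Km = [S](Vmax − v)/v.
Km = 5.70 × (81.4 − 37.6) / 37.6 = 249.7/37.6 = 6.64 μM.

6.64 μM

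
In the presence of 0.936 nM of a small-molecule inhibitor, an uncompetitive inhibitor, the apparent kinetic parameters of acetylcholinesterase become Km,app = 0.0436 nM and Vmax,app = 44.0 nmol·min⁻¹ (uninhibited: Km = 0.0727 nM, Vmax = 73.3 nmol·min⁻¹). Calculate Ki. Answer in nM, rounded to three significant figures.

1.41 nM

Uncompetitive: Vmax,app = Vmax/α (and Km,app = Km/α) with α = 1 + [I]/Ki.
α = Vmax/Vmax,app = 73.3/44.0 = 1.666.
Ki = [I]/(α − 1) = 0.936/0.6659 = 1.41 nM.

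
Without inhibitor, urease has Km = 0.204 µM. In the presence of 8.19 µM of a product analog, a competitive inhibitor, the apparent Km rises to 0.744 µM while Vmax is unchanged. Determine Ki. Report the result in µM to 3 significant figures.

3.09 µM

Competitive: Km,app = α·Km with α = 1 + [I]/Ki.
α = Km,app/Km = 0.744/0.204 = 3.647.
Since α = 1 + [I]/Ki, [I]/Ki = 3.647 − 1 = 2.647 and Ki = 8.19/2.647 = 3.09 µM.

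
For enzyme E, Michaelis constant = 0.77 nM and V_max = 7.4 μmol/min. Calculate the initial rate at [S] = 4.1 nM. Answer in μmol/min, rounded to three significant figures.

6.23 μmol/min

[S]/(Km+[S]) = 4.1/4.870 = 0.8419, the fractional saturation.
v = 0.8419 × Vmax = 0.8419 × 7.4 = 6.23 μmol/min.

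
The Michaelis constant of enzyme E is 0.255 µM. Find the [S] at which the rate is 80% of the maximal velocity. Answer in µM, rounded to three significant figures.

v/Vmax = [S]/(Km+[S]) = 0.8, so [S] = Km·0.8/(1 − 0.8) = 0.255 × 4.000.
[S] = 1.02 µM.

1.02 µM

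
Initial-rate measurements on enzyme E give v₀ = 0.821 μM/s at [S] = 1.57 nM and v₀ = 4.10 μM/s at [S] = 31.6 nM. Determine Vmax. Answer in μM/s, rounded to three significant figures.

5.18 μM/s

In reciprocal form, 1/v = (Km/Vmax)·(1/[S]) + 1/Vmax. The two points give (1/[S], 1/v) = (0.6369, 1.218) and (0.03165, 0.2439).
Slope = (1.218 − 0.2439)/(0.6369 − 0.03165) = 1.609; intercept = 1.218 − 1.609×0.6369 = 0.1930.
Vmax = 1/intercept = 5.18 μM/s; Km = slope × Vmax = 1.609 × 5.18 = 8.34 nM.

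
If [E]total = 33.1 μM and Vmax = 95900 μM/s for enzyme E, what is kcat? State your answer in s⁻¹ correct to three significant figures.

2900 s⁻¹

kcat = Vmax/[E]total = 95900 μM/s / 33.1 μM = 2900 s⁻¹.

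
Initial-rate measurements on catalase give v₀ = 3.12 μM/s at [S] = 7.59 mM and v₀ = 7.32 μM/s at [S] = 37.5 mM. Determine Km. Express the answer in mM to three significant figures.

In reciprocal form, 1/v = (Km/Vmax)·(1/[S]) + 1/Vmax. The two points give (1/[S], 1/v) = (0.1318, 0.3205) and (0.02667, 0.1366).
Slope = (0.3205 − 0.1366)/(0.1318 − 0.02667) = 1.750; intercept = 0.3205 − 1.750×0.1318 = 0.08995.
Vmax = 1/intercept = 11.1 μM/s; Km = slope × Vmax = 1.750 × 11.1 = 19.5 mM.

19.5 mM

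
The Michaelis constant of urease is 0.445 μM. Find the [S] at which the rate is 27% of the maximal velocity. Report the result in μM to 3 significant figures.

0.165 μM

v/Vmax = [S]/(Km+[S]) = 0.27, so [S] = Km·0.27/(1 − 0.27) = 0.445 × 0.3699.
[S] = 0.165 μM.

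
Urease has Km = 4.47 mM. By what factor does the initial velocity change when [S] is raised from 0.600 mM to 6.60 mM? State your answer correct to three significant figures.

5.04

Since Vmax cancels, v₂/v₁ = [S]₂(Km+[S]₁) / [S]₁(Km+[S]₂).
= 6.60×(4.47+0.600) / (0.600×(4.47+6.60)) = 33.46/6.642 = 5.04.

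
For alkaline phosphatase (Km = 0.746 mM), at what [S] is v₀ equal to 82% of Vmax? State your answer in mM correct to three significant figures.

v/Vmax = [S]/(Km+[S]) = 0.82, so [S] = Km·0.82/(1 − 0.82) = 0.746 × 4.556.
[S] = 3.40 mM.

3.40 mM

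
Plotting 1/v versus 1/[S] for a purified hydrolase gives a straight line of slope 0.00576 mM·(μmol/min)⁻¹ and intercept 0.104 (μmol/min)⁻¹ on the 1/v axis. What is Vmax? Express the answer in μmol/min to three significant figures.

The y-intercept of a Lineweaver–Burk plot equals 1/Vmax, so Vmax = 1/0.104 = 9.62 μmol/min.

9.62 μmol/min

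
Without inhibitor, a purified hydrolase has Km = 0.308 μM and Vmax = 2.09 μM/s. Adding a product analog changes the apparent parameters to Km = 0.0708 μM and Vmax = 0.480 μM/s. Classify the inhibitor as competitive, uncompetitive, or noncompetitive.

Both Km and Vmax decrease by the same factor (~4.35-fold) — characteristic of uncompetitive inhibition.

uncompetitive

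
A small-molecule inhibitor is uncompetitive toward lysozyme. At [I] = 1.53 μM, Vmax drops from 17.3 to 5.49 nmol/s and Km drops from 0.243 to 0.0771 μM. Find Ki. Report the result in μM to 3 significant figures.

Uncompetitive: Vmax,app = Vmax/α (and Km,app = Km/α) with α = 1 + [I]/Ki.
α = Vmax/Vmax,app = 17.3/5.49 = 3.151.
Since α = 1 + [I]/Ki, [I]/Ki = 3.151 − 1 = 2.151 and Ki = 1.53/2.151 = 0.711 μM.

0.711 μM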